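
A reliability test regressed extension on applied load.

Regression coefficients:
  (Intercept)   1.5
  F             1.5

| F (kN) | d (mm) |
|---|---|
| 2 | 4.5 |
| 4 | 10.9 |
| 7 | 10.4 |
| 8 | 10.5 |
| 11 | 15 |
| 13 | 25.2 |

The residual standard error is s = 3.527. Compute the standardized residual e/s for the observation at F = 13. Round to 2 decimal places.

1.19

ŷ = 1.5 + 1.5·13 = 21
e = 25.2 − 21 = 4.2
e/s = 4.2 / 3.527 = 1.19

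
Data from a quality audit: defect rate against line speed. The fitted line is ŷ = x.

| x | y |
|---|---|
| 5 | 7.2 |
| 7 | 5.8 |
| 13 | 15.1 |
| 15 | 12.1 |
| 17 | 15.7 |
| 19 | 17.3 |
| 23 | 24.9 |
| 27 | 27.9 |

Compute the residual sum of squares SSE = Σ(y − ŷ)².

x=5: ŷ = 5 = 5; r = 7.2 − 5 = 2.2
x=7: ŷ = 7 = 7; r = 5.8 − 7 = -1.2
x=13: ŷ = 13 = 13; r = 15.1 − 13 = 2.1
x=15: ŷ = 15 = 15; r = 12.1 − 15 = -2.9
x=17: ŷ = 17 = 17; r = 15.7 − 17 = -1.3
x=19: ŷ = 19 = 19; r = 17.3 − 19 = -1.7
x=23: ŷ = 23 = 23; r = 24.9 − 23 = 1.9
x=27: ŷ = 27 = 27; r = 27.9 − 27 = 0.9
SSE = 4.84 + 1.44 + 4.41 + 8.41 + 1.69 + 2.89 + 3.61 + 0.81 = 28.1

SSE = 28.1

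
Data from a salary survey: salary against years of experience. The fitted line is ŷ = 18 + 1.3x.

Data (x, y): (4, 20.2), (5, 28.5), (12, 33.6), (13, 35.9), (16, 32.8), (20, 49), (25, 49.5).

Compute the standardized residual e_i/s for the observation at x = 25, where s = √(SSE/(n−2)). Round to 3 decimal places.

x=4: ŷ = 18 + 1.3·4 = 23.2; e = 20.2 − 23.2 = -3
x=5: ŷ = 18 + 1.3·5 = 24.5; e = 28.5 − 24.5 = 4
x=12: ŷ = 18 + 1.3·12 = 33.6; e = 33.6 − 33.6 = 0
x=13: ŷ = 18 + 1.3·13 = 34.9; e = 35.9 − 34.9 = 1
x=16: ŷ = 18 + 1.3·16 = 38.8; e = 32.8 − 38.8 = -6
x=20: ŷ = 18 + 1.3·20 = 44; e = 49 − 44 = 5
x=25: ŷ = 18 + 1.3·25 = 50.5; e = 49.5 − 50.5 = -1
SSE = 9 + 16 + 0 + 1 + 36 + 25 + 1 = 88
s = √(88/5) = 4.19524
e/s = -1 / 4.19524 = -0.238

-0.238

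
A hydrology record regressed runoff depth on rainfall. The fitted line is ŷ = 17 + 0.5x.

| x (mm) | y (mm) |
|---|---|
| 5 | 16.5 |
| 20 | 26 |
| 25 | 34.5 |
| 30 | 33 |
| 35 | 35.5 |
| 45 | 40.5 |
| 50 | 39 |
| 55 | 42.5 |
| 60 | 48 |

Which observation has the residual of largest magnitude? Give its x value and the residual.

x = 25, r = 5

x=5: ŷ = 17 + 0.5·5 = 19.5; r = 16.5 − 19.5 = -3
x=20: ŷ = 17 + 0.5·20 = 27; r = 26 − 27 = -1
x=25: ŷ = 17 + 0.5·25 = 29.5; r = 34.5 − 29.5 = 5
x=30: ŷ = 17 + 0.5·30 = 32; r = 33 − 32 = 1
x=35: ŷ = 17 + 0.5·35 = 34.5; r = 35.5 − 34.5 = 1
x=45: ŷ = 17 + 0.5·45 = 39.5; r = 40.5 − 39.5 = 1
x=50: ŷ = 17 + 0.5·50 = 42; r = 39 − 42 = -3
x=55: ŷ = 17 + 0.5·55 = 44.5; r = 42.5 − 44.5 = -2
x=60: ŷ = 17 + 0.5·60 = 47; r = 48 − 47 = 1
Largest |r| is 5 at x = 25, residual 5.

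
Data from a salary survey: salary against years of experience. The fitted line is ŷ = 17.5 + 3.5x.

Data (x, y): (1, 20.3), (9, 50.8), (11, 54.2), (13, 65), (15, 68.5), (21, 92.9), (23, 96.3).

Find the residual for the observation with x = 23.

e = -1.7

ŷ = 17.5 + 3.5·23 = 98
e = 96.3 − 98 = -1.7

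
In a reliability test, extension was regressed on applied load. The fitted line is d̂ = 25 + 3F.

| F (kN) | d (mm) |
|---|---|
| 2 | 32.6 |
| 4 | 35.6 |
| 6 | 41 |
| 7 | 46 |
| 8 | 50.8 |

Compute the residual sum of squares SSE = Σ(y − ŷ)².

F=2: d̂ = 25 + 3·2 = 31; r = 32.6 − 31 = 1.6
F=4: d̂ = 25 + 3·4 = 37; r = 35.6 − 37 = -1.4
F=6: d̂ = 25 + 3·6 = 43; r = 41 − 43 = -2
F=7: d̂ = 25 + 3·7 = 46; r = 46 − 46 = 0
F=8: d̂ = 25 + 3·8 = 49; r = 50.8 − 49 = 1.8
SSE = 2.56 + 1.96 + 4 + 0 + 3.24 = 11.76

SSE = 11.76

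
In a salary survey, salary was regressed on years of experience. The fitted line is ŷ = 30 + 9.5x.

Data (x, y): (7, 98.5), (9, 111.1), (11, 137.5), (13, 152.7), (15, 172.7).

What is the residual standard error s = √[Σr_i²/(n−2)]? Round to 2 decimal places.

s = 3.32

x=7: ŷ = 30 + 9.5·7 = 96.5; r = 98.5 − 96.5 = 2
x=9: ŷ = 30 + 9.5·9 = 115.5; r = 111.1 − 115.5 = -4.4
x=11: ŷ = 30 + 9.5·11 = 134.5; r = 137.5 − 134.5 = 3
x=13: ŷ = 30 + 9.5·13 = 153.5; r = 152.7 − 153.5 = -0.8
x=15: ŷ = 30 + 9.5·15 = 172.5; r = 172.7 − 172.5 = 0.2
SSE = 4 + 19.36 + 9 + 0.64 + 0.04 = 33.04
s = √(33.04/3) = √11.0133 ≈ 3.32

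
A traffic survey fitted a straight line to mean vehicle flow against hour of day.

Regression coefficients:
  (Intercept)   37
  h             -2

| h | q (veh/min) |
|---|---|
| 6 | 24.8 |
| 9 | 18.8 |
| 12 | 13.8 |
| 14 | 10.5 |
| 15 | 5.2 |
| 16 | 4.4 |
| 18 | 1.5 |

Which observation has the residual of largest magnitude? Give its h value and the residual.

h = 15, e = -1.8

h=6: q̂ = 37 − 2·6 = 25; e = 24.8 − 25 = -0.2
h=9: q̂ = 37 − 2·9 = 19; e = 18.8 − 19 = -0.2
h=12: q̂ = 37 − 2·12 = 13; e = 13.8 − 13 = 0.8
h=14: q̂ = 37 − 2·14 = 9; e = 10.5 − 9 = 1.5
h=15: q̂ = 37 − 2·15 = 7; e = 5.2 − 7 = -1.8
h=16: q̂ = 37 − 2·16 = 5; e = 4.4 − 5 = -0.6
h=18: q̂ = 37 − 2·18 = 1; e = 1.5 − 1 = 0.5
Largest |e| is 1.8 at h = 15, residual -1.8.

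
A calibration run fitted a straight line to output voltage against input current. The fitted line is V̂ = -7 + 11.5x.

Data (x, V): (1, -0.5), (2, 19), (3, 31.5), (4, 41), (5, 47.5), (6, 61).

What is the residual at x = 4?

V̂ = -7 + 11.5·4 = 39
r = 41 − 39 = 2

r = 2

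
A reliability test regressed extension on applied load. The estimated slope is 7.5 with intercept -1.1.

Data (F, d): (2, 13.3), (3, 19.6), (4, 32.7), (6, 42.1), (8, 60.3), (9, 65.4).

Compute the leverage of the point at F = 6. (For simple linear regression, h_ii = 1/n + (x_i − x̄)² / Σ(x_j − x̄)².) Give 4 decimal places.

F̄ = (2 + 3 + 4 + 6 + 8 + 9)/6 = 5.33333
Σ(F − F̄)² = 11.1111 + 5.44444 + 1.77778 + 0.444444 + 7.11111 + 13.4444 = 39.3333
h = 1/6 + (0.666667)²/39.3333 = 0.166667 + 0.0112994 = 0.1780

h = 0.1780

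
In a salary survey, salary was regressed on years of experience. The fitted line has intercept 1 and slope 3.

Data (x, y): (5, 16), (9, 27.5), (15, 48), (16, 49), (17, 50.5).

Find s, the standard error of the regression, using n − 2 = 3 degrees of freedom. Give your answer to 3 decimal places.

x=5: ŷ = 1 + 3·5 = 16; e = 16 − 16 = 0
x=9: ŷ = 1 + 3·9 = 28; e = 27.5 − 28 = -0.5
x=15: ŷ = 1 + 3·15 = 46; e = 48 − 46 = 2
x=16: ŷ = 1 + 3·16 = 49; e = 49 − 49 = 0
x=17: ŷ = 1 + 3·17 = 52; e = 50.5 − 52 = -1.5
SSE = 0 + 0.25 + 4 + 0 + 2.25 = 6.5
s = √(6.5/3) = √2.16667 ≈ 1.472

s = 1.472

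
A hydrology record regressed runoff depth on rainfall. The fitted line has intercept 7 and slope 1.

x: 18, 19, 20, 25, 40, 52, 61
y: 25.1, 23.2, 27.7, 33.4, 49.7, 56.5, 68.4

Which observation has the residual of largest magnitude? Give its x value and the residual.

x=18: ŷ = 7 + 18 = 25; e = 25.1 − 25 = 0.1
x=19: ŷ = 7 + 19 = 26; e = 23.2 − 26 = -2.8
x=20: ŷ = 7 + 20 = 27; e = 27.7 − 27 = 0.7
x=25: ŷ = 7 + 25 = 32; e = 33.4 − 32 = 1.4
x=40: ŷ = 7 + 40 = 47; e = 49.7 − 47 = 2.7
x=52: ŷ = 7 + 52 = 59; e = 56.5 − 59 = -2.5
x=61: ŷ = 7 + 61 = 68; e = 68.4 − 68 = 0.4
Largest |e| is 2.8 at x = 19, residual -2.8.

x = 19, e = -2.8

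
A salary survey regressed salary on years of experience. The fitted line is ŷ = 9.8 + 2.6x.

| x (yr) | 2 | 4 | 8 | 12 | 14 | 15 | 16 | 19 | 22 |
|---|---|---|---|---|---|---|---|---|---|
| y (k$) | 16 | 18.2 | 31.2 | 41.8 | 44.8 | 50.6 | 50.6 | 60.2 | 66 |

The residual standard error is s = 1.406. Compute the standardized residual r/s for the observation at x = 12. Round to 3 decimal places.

ŷ = 9.8 + 2.6·12 = 41
r = 41.8 − 41 = 0.8
r/s = 0.8 / 1.406 = 0.569

0.569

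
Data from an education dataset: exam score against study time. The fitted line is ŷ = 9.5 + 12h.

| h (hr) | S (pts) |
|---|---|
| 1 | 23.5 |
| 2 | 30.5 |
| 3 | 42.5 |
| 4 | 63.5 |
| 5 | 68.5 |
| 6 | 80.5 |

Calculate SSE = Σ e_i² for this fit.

h=1: ŷ = 9.5 + 12·1 = 21.5; e = 23.5 − 21.5 = 2
h=2: ŷ = 9.5 + 12·2 = 33.5; e = 30.5 − 33.5 = -3
h=3: ŷ = 9.5 + 12·3 = 45.5; e = 42.5 − 45.5 = -3
h=4: ŷ = 9.5 + 12·4 = 57.5; e = 63.5 − 57.5 = 6
h=5: ŷ = 9.5 + 12·5 = 69.5; e = 68.5 − 69.5 = -1
h=6: ŷ = 9.5 + 12·6 = 81.5; e = 80.5 − 81.5 = -1
SSE = 4 + 9 + 9 + 36 + 1 + 1 = 60

SSE = 60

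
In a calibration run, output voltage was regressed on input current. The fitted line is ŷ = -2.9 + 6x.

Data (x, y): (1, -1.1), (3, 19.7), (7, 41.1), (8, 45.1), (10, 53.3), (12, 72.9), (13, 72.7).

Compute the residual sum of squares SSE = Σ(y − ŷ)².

SSE = 77.44

x=1: ŷ = -2.9 + 6·1 = 3.1; r = -1.1 − 3.1 = -4.2
x=3: ŷ = -2.9 + 6·3 = 15.1; r = 19.7 − 15.1 = 4.6
x=7: ŷ = -2.9 + 6·7 = 39.1; r = 41.1 − 39.1 = 2
x=8: ŷ = -2.9 + 6·8 = 45.1; r = 45.1 − 45.1 = 0
x=10: ŷ = -2.9 + 6·10 = 57.1; r = 53.3 − 57.1 = -3.8
x=12: ŷ = -2.9 + 6·12 = 69.1; r = 72.9 − 69.1 = 3.8
x=13: ŷ = -2.9 + 6·13 = 75.1; r = 72.7 − 75.1 = -2.4
SSE = 17.64 + 21.16 + 4 + 0 + 14.44 + 14.44 + 5.76 = 77.44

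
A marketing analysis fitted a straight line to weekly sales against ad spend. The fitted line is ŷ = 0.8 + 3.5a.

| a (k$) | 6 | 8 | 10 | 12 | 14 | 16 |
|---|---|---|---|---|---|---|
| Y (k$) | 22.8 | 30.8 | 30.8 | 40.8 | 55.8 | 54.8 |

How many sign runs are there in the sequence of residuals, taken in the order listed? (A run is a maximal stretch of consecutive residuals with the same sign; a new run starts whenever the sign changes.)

a=6: ŷ = 0.8 + 3.5·6 = 21.8; r = 22.8 − 21.8 = 1
a=8: ŷ = 0.8 + 3.5·8 = 28.8; r = 30.8 − 28.8 = 2
a=10: ŷ = 0.8 + 3.5·10 = 35.8; r = 30.8 − 35.8 = -5
a=12: ŷ = 0.8 + 3.5·12 = 42.8; r = 40.8 − 42.8 = -2
a=14: ŷ = 0.8 + 3.5·14 = 49.8; r = 55.8 − 49.8 = 6
a=16: ŷ = 0.8 + 3.5·16 = 56.8; r = 54.8 − 56.8 = -2
Signs: + + − − + −
Runs: +×2, −×2, +×1, −×1 → 4

4 runs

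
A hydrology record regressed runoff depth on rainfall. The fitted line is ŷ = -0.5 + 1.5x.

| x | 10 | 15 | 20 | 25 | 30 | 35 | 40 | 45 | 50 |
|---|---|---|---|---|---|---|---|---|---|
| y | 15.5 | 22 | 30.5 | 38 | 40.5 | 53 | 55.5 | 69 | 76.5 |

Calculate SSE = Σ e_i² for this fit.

x=10: ŷ = -0.5 + 1.5·10 = 14.5; e = 15.5 − 14.5 = 1
x=15: ŷ = -0.5 + 1.5·15 = 22; e = 22 − 22 = 0
x=20: ŷ = -0.5 + 1.5·20 = 29.5; e = 30.5 − 29.5 = 1
x=25: ŷ = -0.5 + 1.5·25 = 37; e = 38 − 37 = 1
x=30: ŷ = -0.5 + 1.5·30 = 44.5; e = 40.5 − 44.5 = -4
x=35: ŷ = -0.5 + 1.5·35 = 52; e = 53 − 52 = 1
x=40: ŷ = -0.5 + 1.5·40 = 59.5; e = 55.5 − 59.5 = -4
x=45: ŷ = -0.5 + 1.5·45 = 67; e = 69 − 67 = 2
x=50: ŷ = -0.5 + 1.5·50 = 74.5; e = 76.5 − 74.5 = 2
SSE = 1 + 0 + 1 + 1 + 16 + 1 + 16 + 4 + 4 = 44

SSE = 44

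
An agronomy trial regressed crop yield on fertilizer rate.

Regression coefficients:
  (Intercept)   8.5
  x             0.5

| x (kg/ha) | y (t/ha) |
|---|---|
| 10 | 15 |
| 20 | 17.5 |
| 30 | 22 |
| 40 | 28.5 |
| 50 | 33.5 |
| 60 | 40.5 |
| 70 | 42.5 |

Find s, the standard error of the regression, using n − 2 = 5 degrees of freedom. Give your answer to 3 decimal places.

s = 1.449

x=10: ŷ = 8.5 + 0.5·10 = 13.5; r = 15 − 13.5 = 1.5
x=20: ŷ = 8.5 + 0.5·20 = 18.5; r = 17.5 − 18.5 = -1
x=30: ŷ = 8.5 + 0.5·30 = 23.5; r = 22 − 23.5 = -1.5
x=40: ŷ = 8.5 + 0.5·40 = 28.5; r = 28.5 − 28.5 = 0
x=50: ŷ = 8.5 + 0.5·50 = 33.5; r = 33.5 − 33.5 = 0
x=60: ŷ = 8.5 + 0.5·60 = 38.5; r = 40.5 − 38.5 = 2
x=70: ŷ = 8.5 + 0.5·70 = 43.5; r = 42.5 − 43.5 = -1
SSE = 2.25 + 1 + 2.25 + 0 + 0 + 4 + 1 = 10.5
s = √(10.5/5) = √2.1 ≈ 1.449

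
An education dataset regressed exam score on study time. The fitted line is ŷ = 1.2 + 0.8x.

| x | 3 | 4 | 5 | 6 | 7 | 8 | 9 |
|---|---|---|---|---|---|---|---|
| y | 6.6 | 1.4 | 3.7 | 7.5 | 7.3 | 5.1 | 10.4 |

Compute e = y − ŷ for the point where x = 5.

ŷ = 1.2 + 0.8·5 = 5.2
e = 3.7 − 5.2 = -1.5

e = -1.5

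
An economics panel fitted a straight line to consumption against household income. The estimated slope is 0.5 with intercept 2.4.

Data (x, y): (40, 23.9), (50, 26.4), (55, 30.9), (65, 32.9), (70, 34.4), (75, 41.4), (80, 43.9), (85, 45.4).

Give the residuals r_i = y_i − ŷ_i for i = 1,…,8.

1.5, -1, 1, -2, -3, 1.5, 1.5, 0.5

x=40: ŷ = 2.4 + 0.5·40 = 22.4; r = 23.9 − 22.4 = 1.5
x=50: ŷ = 2.4 + 0.5·50 = 27.4; r = 26.4 − 27.4 = -1
x=55: ŷ = 2.4 + 0.5·55 = 29.9; r = 30.9 − 29.9 = 1
x=65: ŷ = 2.4 + 0.5·65 = 34.9; r = 32.9 − 34.9 = -2
x=70: ŷ = 2.4 + 0.5·70 = 37.4; r = 34.4 − 37.4 = -3
x=75: ŷ = 2.4 + 0.5·75 = 39.9; r = 41.4 − 39.9 = 1.5
x=80: ŷ = 2.4 + 0.5·80 = 42.4; r = 43.9 − 42.4 = 1.5
x=85: ŷ = 2.4 + 0.5·85 = 44.9; r = 45.4 − 44.9 = 0.5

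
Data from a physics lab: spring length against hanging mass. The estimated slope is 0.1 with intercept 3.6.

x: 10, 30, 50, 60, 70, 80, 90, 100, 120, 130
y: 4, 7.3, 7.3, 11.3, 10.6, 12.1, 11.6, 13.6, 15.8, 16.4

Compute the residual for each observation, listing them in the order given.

-0.6, 0.7, -1.3, 1.7, 0, 0.5, -1, 0, 0.2, -0.2

x=10: ŷ = 3.6 + 0.1·10 = 4.6; e = 4 − 4.6 = -0.6
x=30: ŷ = 3.6 + 0.1·30 = 6.6; e = 7.3 − 6.6 = 0.7
x=50: ŷ = 3.6 + 0.1·50 = 8.6; e = 7.3 − 8.6 = -1.3
x=60: ŷ = 3.6 + 0.1·60 = 9.6; e = 11.3 − 9.6 = 1.7
x=70: ŷ = 3.6 + 0.1·70 = 10.6; e = 10.6 − 10.6 = 0
x=80: ŷ = 3.6 + 0.1·80 = 11.6; e = 12.1 − 11.6 = 0.5
x=90: ŷ = 3.6 + 0.1·90 = 12.6; e = 11.6 − 12.6 = -1
x=100: ŷ = 3.6 + 0.1·100 = 13.6; e = 13.6 − 13.6 = 0
x=120: ŷ = 3.6 + 0.1·120 = 15.6; e = 15.8 − 15.6 = 0.2
x=130: ŷ = 3.6 + 0.1·130 = 16.6; e = 16.4 − 16.6 = -0.2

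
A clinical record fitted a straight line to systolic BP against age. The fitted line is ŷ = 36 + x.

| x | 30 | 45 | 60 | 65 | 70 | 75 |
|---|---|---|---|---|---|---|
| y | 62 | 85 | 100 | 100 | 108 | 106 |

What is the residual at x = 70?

ŷ = 36 + 70 = 106
r = 108 − 106 = 2

r = 2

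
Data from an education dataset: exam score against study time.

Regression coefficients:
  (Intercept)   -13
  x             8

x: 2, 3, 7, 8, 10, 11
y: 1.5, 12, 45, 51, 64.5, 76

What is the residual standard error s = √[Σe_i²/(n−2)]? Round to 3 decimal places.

s = 1.904

x=2: ŷ = -13 + 8·2 = 3; e = 1.5 − 3 = -1.5
x=3: ŷ = -13 + 8·3 = 11; e = 12 − 11 = 1
x=7: ŷ = -13 + 8·7 = 43; e = 45 − 43 = 2
x=8: ŷ = -13 + 8·8 = 51; e = 51 − 51 = 0
x=10: ŷ = -13 + 8·10 = 67; e = 64.5 − 67 = -2.5
x=11: ŷ = -13 + 8·11 = 75; e = 76 − 75 = 1
SSE = 2.25 + 1 + 4 + 0 + 6.25 + 1 = 14.5
s = √(14.5/4) = √3.625 ≈ 1.904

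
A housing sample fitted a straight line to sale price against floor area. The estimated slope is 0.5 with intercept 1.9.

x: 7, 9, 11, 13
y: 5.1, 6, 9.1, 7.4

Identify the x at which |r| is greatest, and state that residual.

x = 11, r = 1.7

x=7: ŷ = 1.9 + 0.5·7 = 5.4; r = 5.1 − 5.4 = -0.3
x=9: ŷ = 1.9 + 0.5·9 = 6.4; r = 6 − 6.4 = -0.4
x=11: ŷ = 1.9 + 0.5·11 = 7.4; r = 9.1 − 7.4 = 1.7
x=13: ŷ = 1.9 + 0.5·13 = 8.4; r = 7.4 − 8.4 = -1
Largest |r| is 1.7 at x = 11, residual 1.7.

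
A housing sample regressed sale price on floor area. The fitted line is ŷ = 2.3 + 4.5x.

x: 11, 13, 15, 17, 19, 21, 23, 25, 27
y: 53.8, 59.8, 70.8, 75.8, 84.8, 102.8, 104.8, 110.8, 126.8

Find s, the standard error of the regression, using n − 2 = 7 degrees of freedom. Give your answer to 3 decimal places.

s = 3.505

x=11: ŷ = 2.3 + 4.5·11 = 51.8; e = 53.8 − 51.8 = 2
x=13: ŷ = 2.3 + 4.5·13 = 60.8; e = 59.8 − 60.8 = -1
x=15: ŷ = 2.3 + 4.5·15 = 69.8; e = 70.8 − 69.8 = 1
x=17: ŷ = 2.3 + 4.5·17 = 78.8; e = 75.8 − 78.8 = -3
x=19: ŷ = 2.3 + 4.5·19 = 87.8; e = 84.8 − 87.8 = -3
x=21: ŷ = 2.3 + 4.5·21 = 96.8; e = 102.8 − 96.8 = 6
x=23: ŷ = 2.3 + 4.5·23 = 105.8; e = 104.8 − 105.8 = -1
x=25: ŷ = 2.3 + 4.5·25 = 114.8; e = 110.8 − 114.8 = -4
x=27: ŷ = 2.3 + 4.5·27 = 123.8; e = 126.8 − 123.8 = 3
SSE = 4 + 1 + 1 + 9 + 9 + 36 + 1 + 16 + 9 = 86
s = √(86/7) = √12.2857 ≈ 3.505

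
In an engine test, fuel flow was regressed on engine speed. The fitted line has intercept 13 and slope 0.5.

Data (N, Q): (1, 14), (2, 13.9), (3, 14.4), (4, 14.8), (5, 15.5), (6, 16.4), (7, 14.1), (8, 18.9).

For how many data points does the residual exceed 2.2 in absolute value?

N=1: Q̂ = 13 + 0.5·1 = 13.5; e = 14 − 13.5 = 0.5
N=2: Q̂ = 13 + 0.5·2 = 14; e = 13.9 − 14 = -0.1
N=3: Q̂ = 13 + 0.5·3 = 14.5; e = 14.4 − 14.5 = -0.1
N=4: Q̂ = 13 + 0.5·4 = 15; e = 14.8 − 15 = -0.2
N=5: Q̂ = 13 + 0.5·5 = 15.5; e = 15.5 − 15.5 = 0
N=6: Q̂ = 13 + 0.5·6 = 16; e = 16.4 − 16 = 0.4
N=7: Q̂ = 13 + 0.5·7 = 16.5; e = 14.1 − 16.5 = -2.4
N=8: Q̂ = 13 + 0.5·8 = 17; e = 18.9 − 17 = 1.9
|e| > 2.2: N=7 (|e|=2.4) → 1

1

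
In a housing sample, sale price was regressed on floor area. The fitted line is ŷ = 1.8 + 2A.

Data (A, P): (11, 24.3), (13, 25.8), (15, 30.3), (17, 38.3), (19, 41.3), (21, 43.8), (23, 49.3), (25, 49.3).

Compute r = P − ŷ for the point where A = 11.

r = 0.5

ŷ = 1.8 + 2·11 = 23.8
r = 24.3 − 23.8 = 0.5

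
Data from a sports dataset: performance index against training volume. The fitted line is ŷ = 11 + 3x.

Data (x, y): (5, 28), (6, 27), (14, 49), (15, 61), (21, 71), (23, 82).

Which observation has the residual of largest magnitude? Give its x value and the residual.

x = 15, e = 5

x=5: ŷ = 11 + 3·5 = 26; e = 28 − 26 = 2
x=6: ŷ = 11 + 3·6 = 29; e = 27 − 29 = -2
x=14: ŷ = 11 + 3·14 = 53; e = 49 − 53 = -4
x=15: ŷ = 11 + 3·15 = 56; e = 61 − 56 = 5
x=21: ŷ = 11 + 3·21 = 74; e = 71 − 74 = -3
x=23: ŷ = 11 + 3·23 = 80; e = 82 − 80 = 2
Largest |e| is 5 at x = 15, residual 5.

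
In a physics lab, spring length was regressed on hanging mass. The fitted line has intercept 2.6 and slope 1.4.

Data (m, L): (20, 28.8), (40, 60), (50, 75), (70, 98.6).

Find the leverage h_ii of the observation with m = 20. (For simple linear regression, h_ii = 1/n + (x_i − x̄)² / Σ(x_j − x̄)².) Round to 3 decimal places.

h = 0.731

m̄ = (20 + 40 + 50 + 70)/4 = 45
Σ(m − m̄)² = 625 + 25 + 25 + 625 = 1300
h = 1/4 + (-25)²/1300 = 0.25 + 0.480769 = 0.731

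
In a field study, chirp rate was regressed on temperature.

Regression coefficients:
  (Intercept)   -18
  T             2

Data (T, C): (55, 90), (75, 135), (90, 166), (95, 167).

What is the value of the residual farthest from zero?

T=55: Ĉ = -18 + 2·55 = 92; r = 90 − 92 = -2
T=75: Ĉ = -18 + 2·75 = 132; r = 135 − 132 = 3
T=90: Ĉ = -18 + 2·90 = 162; r = 166 − 162 = 4
T=95: Ĉ = -18 + 2·95 = 172; r = 167 − 172 = -5
Largest |r| is 5 at T = 95, residual -5.

r = -5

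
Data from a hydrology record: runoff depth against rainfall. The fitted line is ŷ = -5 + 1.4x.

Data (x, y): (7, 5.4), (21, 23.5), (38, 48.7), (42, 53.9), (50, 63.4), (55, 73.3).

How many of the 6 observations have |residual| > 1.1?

2

x=7: ŷ = -5 + 1.4·7 = 4.8; r = 5.4 − 4.8 = 0.6
x=21: ŷ = -5 + 1.4·21 = 24.4; r = 23.5 − 24.4 = -0.9
x=38: ŷ = -5 + 1.4·38 = 48.2; r = 48.7 − 48.2 = 0.5
x=42: ŷ = -5 + 1.4·42 = 53.8; r = 53.9 − 53.8 = 0.1
x=50: ŷ = -5 + 1.4·50 = 65; r = 63.4 − 65 = -1.6
x=55: ŷ = -5 + 1.4·55 = 72; r = 73.3 − 72 = 1.3
|r| > 1.1: x=50 (|r|=1.6), x=55 (|r|=1.3) → 2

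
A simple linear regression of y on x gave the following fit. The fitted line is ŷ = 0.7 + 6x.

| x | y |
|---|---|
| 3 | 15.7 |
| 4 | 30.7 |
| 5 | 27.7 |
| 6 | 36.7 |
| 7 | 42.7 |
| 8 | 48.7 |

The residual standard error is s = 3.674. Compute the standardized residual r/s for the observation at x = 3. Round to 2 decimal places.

-0.82

ŷ = 0.7 + 6·3 = 18.7
r = 15.7 − 18.7 = -3
r/s = -3 / 3.674 = -0.82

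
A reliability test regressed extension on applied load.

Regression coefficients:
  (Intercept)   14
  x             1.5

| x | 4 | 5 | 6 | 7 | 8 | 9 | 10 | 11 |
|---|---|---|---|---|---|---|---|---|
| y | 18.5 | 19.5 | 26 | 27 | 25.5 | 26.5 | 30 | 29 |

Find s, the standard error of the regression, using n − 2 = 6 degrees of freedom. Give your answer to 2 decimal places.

s = 2.08

x=4: ŷ = 14 + 1.5·4 = 20; e = 18.5 − 20 = -1.5
x=5: ŷ = 14 + 1.5·5 = 21.5; e = 19.5 − 21.5 = -2
x=6: ŷ = 14 + 1.5·6 = 23; e = 26 − 23 = 3
x=7: ŷ = 14 + 1.5·7 = 24.5; e = 27 − 24.5 = 2.5
x=8: ŷ = 14 + 1.5·8 = 26; e = 25.5 − 26 = -0.5
x=9: ŷ = 14 + 1.5·9 = 27.5; e = 26.5 − 27.5 = -1
x=10: ŷ = 14 + 1.5·10 = 29; e = 30 − 29 = 1
x=11: ŷ = 14 + 1.5·11 = 30.5; e = 29 − 30.5 = -1.5
SSE = 2.25 + 4 + 9 + 6.25 + 0.25 + 1 + 1 + 2.25 = 26
s = √(26/6) = √4.33333 ≈ 2.08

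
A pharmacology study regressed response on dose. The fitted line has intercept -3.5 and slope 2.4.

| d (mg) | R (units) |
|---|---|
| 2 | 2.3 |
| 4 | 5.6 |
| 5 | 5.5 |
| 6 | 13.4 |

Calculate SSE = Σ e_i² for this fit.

d=2: R̂ = -3.5 + 2.4·2 = 1.3; e = 2.3 − 1.3 = 1
d=4: R̂ = -3.5 + 2.4·4 = 6.1; e = 5.6 − 6.1 = -0.5
d=5: R̂ = -3.5 + 2.4·5 = 8.5; e = 5.5 − 8.5 = -3
d=6: R̂ = -3.5 + 2.4·6 = 10.9; e = 13.4 − 10.9 = 2.5
SSE = 1 + 0.25 + 9 + 6.25 = 16.5

SSE = 16.5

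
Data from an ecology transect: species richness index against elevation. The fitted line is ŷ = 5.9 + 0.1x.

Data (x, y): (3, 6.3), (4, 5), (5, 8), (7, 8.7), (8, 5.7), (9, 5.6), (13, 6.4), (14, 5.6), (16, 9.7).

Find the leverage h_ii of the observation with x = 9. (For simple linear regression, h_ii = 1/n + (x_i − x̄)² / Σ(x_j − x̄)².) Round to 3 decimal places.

h = 0.111

x̄ = (3 + 4 + 5 + 7 + 8 + 9 + 13 + 14 + 16)/9 = 8.77778
Σ(x − x̄)² = 33.3827 + 22.8272 + 14.2716 + 3.16049 + 0.604938 + 0.0493827 + 17.8272 + 27.2716 + 52.1605 = 171.556
h = 1/9 + (0.222222)²/171.556 = 0.111111 + 0.000287853 = 0.111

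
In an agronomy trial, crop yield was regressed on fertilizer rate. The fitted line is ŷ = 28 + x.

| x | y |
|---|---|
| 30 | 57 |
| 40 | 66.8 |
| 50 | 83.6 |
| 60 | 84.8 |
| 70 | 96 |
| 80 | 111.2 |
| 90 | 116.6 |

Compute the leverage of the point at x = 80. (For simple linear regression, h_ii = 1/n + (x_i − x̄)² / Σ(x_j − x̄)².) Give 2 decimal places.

h = 0.29

x̄ = (30 + 40 + 50 + 60 + 70 + 80 + 90)/7 = 60
Σ(x − x̄)² = 900 + 400 + 100 + 0 + 100 + 400 + 900 = 2800
h = 1/7 + (20)²/2800 = 0.142857 + 0.142857 = 0.29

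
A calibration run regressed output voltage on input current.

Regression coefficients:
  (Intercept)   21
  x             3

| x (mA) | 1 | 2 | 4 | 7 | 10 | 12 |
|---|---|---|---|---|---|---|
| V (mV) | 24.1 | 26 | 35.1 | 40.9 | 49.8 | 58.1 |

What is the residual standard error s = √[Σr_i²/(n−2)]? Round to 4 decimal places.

x=1: ŷ = 21 + 3·1 = 24; r = 24.1 − 24 = 0.1
x=2: ŷ = 21 + 3·2 = 27; r = 26 − 27 = -1
x=4: ŷ = 21 + 3·4 = 33; r = 35.1 − 33 = 2.1
x=7: ŷ = 21 + 3·7 = 42; r = 40.9 − 42 = -1.1
x=10: ŷ = 21 + 3·10 = 51; r = 49.8 − 51 = -1.2
x=12: ŷ = 21 + 3·12 = 57; r = 58.1 − 57 = 1.1
SSE = 0.01 + 1 + 4.41 + 1.21 + 1.44 + 1.21 = 9.28
s = √(9.28/4) = √2.32 ≈ 1.5232

s = 1.5232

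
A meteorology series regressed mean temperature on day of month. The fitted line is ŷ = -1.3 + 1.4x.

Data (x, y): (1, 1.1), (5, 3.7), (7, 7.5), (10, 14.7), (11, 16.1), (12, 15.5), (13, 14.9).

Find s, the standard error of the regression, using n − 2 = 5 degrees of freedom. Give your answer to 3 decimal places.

x=1: ŷ = -1.3 + 1.4·1 = 0.1; r = 1.1 − 0.1 = 1
x=5: ŷ = -1.3 + 1.4·5 = 5.7; r = 3.7 − 5.7 = -2
x=7: ŷ = -1.3 + 1.4·7 = 8.5; r = 7.5 − 8.5 = -1
x=10: ŷ = -1.3 + 1.4·10 = 12.7; r = 14.7 − 12.7 = 2
x=11: ŷ = -1.3 + 1.4·11 = 14.1; r = 16.1 − 14.1 = 2
x=12: ŷ = -1.3 + 1.4·12 = 15.5; r = 15.5 − 15.5 = 0
x=13: ŷ = -1.3 + 1.4·13 = 16.9; r = 14.9 − 16.9 = -2
SSE = 1 + 4 + 1 + 4 + 4 + 0 + 4 = 18
s = √(18/5) = √3.6 ≈ 1.897

s = 1.897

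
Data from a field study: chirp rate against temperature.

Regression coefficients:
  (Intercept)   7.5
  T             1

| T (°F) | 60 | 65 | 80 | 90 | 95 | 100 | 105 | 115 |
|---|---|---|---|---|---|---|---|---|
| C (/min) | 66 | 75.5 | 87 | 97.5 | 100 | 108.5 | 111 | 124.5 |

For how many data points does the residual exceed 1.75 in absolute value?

T=60: ŷ = 7.5 + 60 = 67.5; e = 66 − 67.5 = -1.5
T=65: ŷ = 7.5 + 65 = 72.5; e = 75.5 − 72.5 = 3
T=80: ŷ = 7.5 + 80 = 87.5; e = 87 − 87.5 = -0.5
T=90: ŷ = 7.5 + 90 = 97.5; e = 97.5 − 97.5 = 0
T=95: ŷ = 7.5 + 95 = 102.5; e = 100 − 102.5 = -2.5
T=100: ŷ = 7.5 + 100 = 107.5; e = 108.5 − 107.5 = 1
T=105: ŷ = 7.5 + 105 = 112.5; e = 111 − 112.5 = -1.5
T=115: ŷ = 7.5 + 115 = 122.5; e = 124.5 − 122.5 = 2
|e| > 1.75: T=65 (|e|=3), T=95 (|e|=2.5), T=115 (|e|=2) → 3

3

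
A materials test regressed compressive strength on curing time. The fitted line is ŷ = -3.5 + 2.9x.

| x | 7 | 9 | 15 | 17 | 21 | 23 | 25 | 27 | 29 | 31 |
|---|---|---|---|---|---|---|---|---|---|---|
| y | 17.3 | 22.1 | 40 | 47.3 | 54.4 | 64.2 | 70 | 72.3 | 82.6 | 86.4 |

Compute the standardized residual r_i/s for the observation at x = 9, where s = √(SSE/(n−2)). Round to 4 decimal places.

-0.2887

x=7: ŷ = -3.5 + 2.9·7 = 16.8; r = 17.3 − 16.8 = 0.5
x=9: ŷ = -3.5 + 2.9·9 = 22.6; r = 22.1 − 22.6 = -0.5
x=15: ŷ = -3.5 + 2.9·15 = 40; r = 40 − 40 = 0
x=17: ŷ = -3.5 + 2.9·17 = 45.8; r = 47.3 − 45.8 = 1.5
x=21: ŷ = -3.5 + 2.9·21 = 57.4; r = 54.4 − 57.4 = -3
x=23: ŷ = -3.5 + 2.9·23 = 63.2; r = 64.2 − 63.2 = 1
x=25: ŷ = -3.5 + 2.9·25 = 69; r = 70 − 69 = 1
x=27: ŷ = -3.5 + 2.9·27 = 74.8; r = 72.3 − 74.8 = -2.5
x=29: ŷ = -3.5 + 2.9·29 = 80.6; r = 82.6 − 80.6 = 2
x=31: ŷ = -3.5 + 2.9·31 = 86.4; r = 86.4 − 86.4 = 0
SSE = 0.25 + 0.25 + 0 + 2.25 + 9 + 1 + 1 + 6.25 + 4 + 0 = 24
s = √(24/8) = 1.73205
r/s = -0.5 / 1.73205 = -0.2887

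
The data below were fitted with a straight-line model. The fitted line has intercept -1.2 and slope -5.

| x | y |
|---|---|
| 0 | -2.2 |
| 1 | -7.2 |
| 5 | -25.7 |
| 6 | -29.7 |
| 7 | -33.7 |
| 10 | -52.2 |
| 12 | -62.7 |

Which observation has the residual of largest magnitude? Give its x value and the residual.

x=0: ŷ = -1.2 − 5·0 = -1.2; r = -2.2 − (-1.2) = -1
x=1: ŷ = -1.2 − 5·1 = -6.2; r = -7.2 − (-6.2) = -1
x=5: ŷ = -1.2 − 5·5 = -26.2; r = -25.7 − (-26.2) = 0.5
x=6: ŷ = -1.2 − 5·6 = -31.2; r = -29.7 − (-31.2) = 1.5
x=7: ŷ = -1.2 − 5·7 = -36.2; r = -33.7 − (-36.2) = 2.5
x=10: ŷ = -1.2 − 5·10 = -51.2; r = -52.2 − (-51.2) = -1
x=12: ŷ = -1.2 − 5·12 = -61.2; r = -62.7 − (-61.2) = -1.5
Largest |r| is 2.5 at x = 7, residual 2.5.

x = 7, r = 2.5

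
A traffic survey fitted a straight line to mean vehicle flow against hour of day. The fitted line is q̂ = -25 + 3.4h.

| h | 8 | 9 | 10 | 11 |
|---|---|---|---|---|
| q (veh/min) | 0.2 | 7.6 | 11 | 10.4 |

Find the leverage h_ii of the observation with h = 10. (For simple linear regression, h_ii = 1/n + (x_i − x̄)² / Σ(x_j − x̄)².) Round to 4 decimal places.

h̄ = (8 + 9 + 10 + 11)/4 = 9.5
Σ(h − h̄)² = 2.25 + 0.25 + 0.25 + 2.25 = 5
h = 1/4 + (0.5)²/5 = 0.25 + 0.05 = 0.3000

h = 0.3000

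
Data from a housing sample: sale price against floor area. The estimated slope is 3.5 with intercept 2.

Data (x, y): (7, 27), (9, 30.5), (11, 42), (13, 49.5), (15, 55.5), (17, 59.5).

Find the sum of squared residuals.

SSE = 20.5

x=7: ŷ = 2 + 3.5·7 = 26.5; r = 27 − 26.5 = 0.5
x=9: ŷ = 2 + 3.5·9 = 33.5; r = 30.5 − 33.5 = -3
x=11: ŷ = 2 + 3.5·11 = 40.5; r = 42 − 40.5 = 1.5
x=13: ŷ = 2 + 3.5·13 = 47.5; r = 49.5 − 47.5 = 2
x=15: ŷ = 2 + 3.5·15 = 54.5; r = 55.5 − 54.5 = 1
x=17: ŷ = 2 + 3.5·17 = 61.5; r = 59.5 − 61.5 = -2
SSE = 0.25 + 9 + 2.25 + 4 + 1 + 4 = 20.5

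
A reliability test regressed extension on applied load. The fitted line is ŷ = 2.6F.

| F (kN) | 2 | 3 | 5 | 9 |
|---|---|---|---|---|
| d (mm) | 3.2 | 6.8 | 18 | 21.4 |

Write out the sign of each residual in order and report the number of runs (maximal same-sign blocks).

F=2: ŷ = 2.6·2 = 5.2; e = 3.2 − 5.2 = -2
F=3: ŷ = 2.6·3 = 7.8; e = 6.8 − 7.8 = -1
F=5: ŷ = 2.6·5 = 13; e = 18 − 13 = 5
F=9: ŷ = 2.6·9 = 23.4; e = 21.4 − 23.4 = -2
Signs: − − + −
Runs: −×2, +×1, −×1 → 3

3 runs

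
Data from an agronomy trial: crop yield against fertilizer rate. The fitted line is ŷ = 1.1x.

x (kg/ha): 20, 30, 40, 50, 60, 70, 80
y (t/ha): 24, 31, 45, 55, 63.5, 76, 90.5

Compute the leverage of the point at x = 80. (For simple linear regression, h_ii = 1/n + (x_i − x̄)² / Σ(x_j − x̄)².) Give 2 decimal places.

h = 0.46

x̄ = (20 + 30 + 40 + 50 + 60 + 70 + 80)/7 = 50
Σ(x − x̄)² = 900 + 400 + 100 + 0 + 100 + 400 + 900 = 2800
h = 1/7 + (30)²/2800 = 0.142857 + 0.321429 = 0.46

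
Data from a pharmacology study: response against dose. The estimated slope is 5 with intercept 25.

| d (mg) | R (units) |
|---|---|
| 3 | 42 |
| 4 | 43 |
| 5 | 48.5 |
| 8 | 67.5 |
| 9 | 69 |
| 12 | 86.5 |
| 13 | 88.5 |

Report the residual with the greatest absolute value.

d=3: ŷ = 25 + 5·3 = 40; e = 42 − 40 = 2
d=4: ŷ = 25 + 5·4 = 45; e = 43 − 45 = -2
d=5: ŷ = 25 + 5·5 = 50; e = 48.5 − 50 = -1.5
d=8: ŷ = 25 + 5·8 = 65; e = 67.5 − 65 = 2.5
d=9: ŷ = 25 + 5·9 = 70; e = 69 − 70 = -1
d=12: ŷ = 25 + 5·12 = 85; e = 86.5 − 85 = 1.5
d=13: ŷ = 25 + 5·13 = 90; e = 88.5 − 90 = -1.5
Largest |e| is 2.5 at d = 8, residual 2.5.

e = 2.5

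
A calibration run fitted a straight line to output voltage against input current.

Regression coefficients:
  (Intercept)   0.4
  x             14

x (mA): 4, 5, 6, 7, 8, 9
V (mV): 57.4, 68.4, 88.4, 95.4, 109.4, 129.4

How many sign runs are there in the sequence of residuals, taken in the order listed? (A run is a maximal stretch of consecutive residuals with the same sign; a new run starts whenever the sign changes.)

5 runs

x=4: V̂ = 0.4 + 14·4 = 56.4; e = 57.4 − 56.4 = 1
x=5: V̂ = 0.4 + 14·5 = 70.4; e = 68.4 − 70.4 = -2
x=6: V̂ = 0.4 + 14·6 = 84.4; e = 88.4 − 84.4 = 4
x=7: V̂ = 0.4 + 14·7 = 98.4; e = 95.4 − 98.4 = -3
x=8: V̂ = 0.4 + 14·8 = 112.4; e = 109.4 − 112.4 = -3
x=9: V̂ = 0.4 + 14·9 = 126.4; e = 129.4 − 126.4 = 3
Signs: + − + − − +
Runs: +×1, −×1, +×1, −×2, +×1 → 5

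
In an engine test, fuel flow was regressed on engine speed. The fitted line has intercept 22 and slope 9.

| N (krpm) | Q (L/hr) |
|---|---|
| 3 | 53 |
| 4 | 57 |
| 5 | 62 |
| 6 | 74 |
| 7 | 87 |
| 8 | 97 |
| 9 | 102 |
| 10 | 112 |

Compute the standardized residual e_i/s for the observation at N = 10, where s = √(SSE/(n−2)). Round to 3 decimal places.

N=3: ŷ = 22 + 9·3 = 49; e = 53 − 49 = 4
N=4: ŷ = 22 + 9·4 = 58; e = 57 − 58 = -1
N=5: ŷ = 22 + 9·5 = 67; e = 62 − 67 = -5
N=6: ŷ = 22 + 9·6 = 76; e = 74 − 76 = -2
N=7: ŷ = 22 + 9·7 = 85; e = 87 − 85 = 2
N=8: ŷ = 22 + 9·8 = 94; e = 97 − 94 = 3
N=9: ŷ = 22 + 9·9 = 103; e = 102 − 103 = -1
N=10: ŷ = 22 + 9·10 = 112; e = 112 − 112 = 0
SSE = 16 + 1 + 25 + 4 + 4 + 9 + 1 + 0 = 60
s = √(60/6) = 3.16228
e/s = 0 / 3.16228 = 0.000

0.000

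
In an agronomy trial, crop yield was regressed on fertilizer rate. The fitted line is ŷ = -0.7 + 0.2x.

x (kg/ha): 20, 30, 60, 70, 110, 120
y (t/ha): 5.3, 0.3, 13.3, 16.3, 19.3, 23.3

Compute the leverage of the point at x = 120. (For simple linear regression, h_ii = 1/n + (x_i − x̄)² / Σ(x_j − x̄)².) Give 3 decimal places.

x̄ = (20 + 30 + 60 + 70 + 110 + 120)/6 = 68.3333
Σ(x − x̄)² = 2336.11 + 1469.44 + 69.4444 + 2.77778 + 1736.11 + 2669.44 = 8283.33
h = 1/6 + (51.6667)²/8283.33 = 0.166667 + 0.322267 = 0.489

h = 0.489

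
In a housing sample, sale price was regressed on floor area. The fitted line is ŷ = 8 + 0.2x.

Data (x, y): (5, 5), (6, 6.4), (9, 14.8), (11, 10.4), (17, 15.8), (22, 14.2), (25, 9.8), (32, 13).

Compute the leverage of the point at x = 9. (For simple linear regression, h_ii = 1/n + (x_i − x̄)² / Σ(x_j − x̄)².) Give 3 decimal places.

h = 0.196

x̄ = (5 + 6 + 9 + 11 + 17 + 22 + 25 + 32)/8 = 15.875
Σ(x − x̄)² = 118.266 + 97.5156 + 47.2656 + 23.7656 + 1.26562 + 37.5156 + 83.2656 + 260.016 = 668.875
h = 1/8 + (-6.875)²/668.875 = 0.125 + 0.0706644 = 0.196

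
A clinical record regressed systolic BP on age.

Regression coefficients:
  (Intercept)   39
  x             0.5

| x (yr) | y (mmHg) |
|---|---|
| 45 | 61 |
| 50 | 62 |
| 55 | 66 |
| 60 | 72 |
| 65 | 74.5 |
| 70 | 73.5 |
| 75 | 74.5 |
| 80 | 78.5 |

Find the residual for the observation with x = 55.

e = -0.5

ŷ = 39 + 0.5·55 = 66.5
e = 66 − 66.5 = -0.5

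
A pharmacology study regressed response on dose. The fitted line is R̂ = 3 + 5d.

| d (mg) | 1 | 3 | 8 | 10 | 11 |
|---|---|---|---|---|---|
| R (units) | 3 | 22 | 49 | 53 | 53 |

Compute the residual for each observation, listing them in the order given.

-5, 4, 6, 0, -5

d=1: R̂ = 3 + 5·1 = 8; e = 3 − 8 = -5
d=3: R̂ = 3 + 5·3 = 18; e = 22 − 18 = 4
d=8: R̂ = 3 + 5·8 = 43; e = 49 − 43 = 6
d=10: R̂ = 3 + 5·10 = 53; e = 53 − 53 = 0
d=11: R̂ = 3 + 5·11 = 58; e = 53 − 58 = -5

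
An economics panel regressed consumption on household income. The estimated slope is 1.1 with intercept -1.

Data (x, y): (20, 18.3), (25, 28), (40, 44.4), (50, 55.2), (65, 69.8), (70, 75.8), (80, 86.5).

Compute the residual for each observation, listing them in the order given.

x=20: ŷ = -1 + 1.1·20 = 21; r = 18.3 − 21 = -2.7
x=25: ŷ = -1 + 1.1·25 = 26.5; r = 28 − 26.5 = 1.5
x=40: ŷ = -1 + 1.1·40 = 43; r = 44.4 − 43 = 1.4
x=50: ŷ = -1 + 1.1·50 = 54; r = 55.2 − 54 = 1.2
x=65: ŷ = -1 + 1.1·65 = 70.5; r = 69.8 − 70.5 = -0.7
x=70: ŷ = -1 + 1.1·70 = 76; r = 75.8 − 76 = -0.2
x=80: ŷ = -1 + 1.1·80 = 87; r = 86.5 − 87 = -0.5

-2.7, 1.5, 1.4, 1.2, -0.7, -0.2, -0.5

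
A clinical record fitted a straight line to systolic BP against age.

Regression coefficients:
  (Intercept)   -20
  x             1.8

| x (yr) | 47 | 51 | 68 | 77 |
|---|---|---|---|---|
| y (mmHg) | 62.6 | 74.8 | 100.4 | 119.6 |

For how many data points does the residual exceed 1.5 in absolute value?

3

x=47: ŷ = -20 + 1.8·47 = 64.6; e = 62.6 − 64.6 = -2
x=51: ŷ = -20 + 1.8·51 = 71.8; e = 74.8 − 71.8 = 3
x=68: ŷ = -20 + 1.8·68 = 102.4; e = 100.4 − 102.4 = -2
x=77: ŷ = -20 + 1.8·77 = 118.6; e = 119.6 − 118.6 = 1
|e| > 1.5: x=47 (|e|=2), x=51 (|e|=3), x=68 (|e|=2) → 3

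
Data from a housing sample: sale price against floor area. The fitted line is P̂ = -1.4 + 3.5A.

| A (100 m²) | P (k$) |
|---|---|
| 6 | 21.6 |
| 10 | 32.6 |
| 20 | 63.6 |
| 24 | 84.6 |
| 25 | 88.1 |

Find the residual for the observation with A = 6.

r = 2

P̂ = -1.4 + 3.5·6 = 19.6
r = 21.6 − 19.6 = 2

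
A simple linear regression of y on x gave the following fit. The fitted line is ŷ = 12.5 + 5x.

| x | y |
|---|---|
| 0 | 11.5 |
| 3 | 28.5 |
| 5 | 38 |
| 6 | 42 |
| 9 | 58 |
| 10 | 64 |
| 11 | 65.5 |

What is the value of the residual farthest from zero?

r = -2

x=0: ŷ = 12.5 + 5·0 = 12.5; r = 11.5 − 12.5 = -1
x=3: ŷ = 12.5 + 5·3 = 27.5; r = 28.5 − 27.5 = 1
x=5: ŷ = 12.5 + 5·5 = 37.5; r = 38 − 37.5 = 0.5
x=6: ŷ = 12.5 + 5·6 = 42.5; r = 42 − 42.5 = -0.5
x=9: ŷ = 12.5 + 5·9 = 57.5; r = 58 − 57.5 = 0.5
x=10: ŷ = 12.5 + 5·10 = 62.5; r = 64 − 62.5 = 1.5
x=11: ŷ = 12.5 + 5·11 = 67.5; r = 65.5 − 67.5 = -2
Largest |r| is 2 at x = 11, residual -2.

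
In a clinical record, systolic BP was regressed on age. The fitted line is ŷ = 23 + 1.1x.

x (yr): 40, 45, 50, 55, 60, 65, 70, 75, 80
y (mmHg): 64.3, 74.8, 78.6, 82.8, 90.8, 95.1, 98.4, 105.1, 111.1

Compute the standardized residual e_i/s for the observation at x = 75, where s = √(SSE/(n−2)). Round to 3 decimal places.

-0.238

x=40: ŷ = 23 + 1.1·40 = 67; e = 64.3 − 67 = -2.7
x=45: ŷ = 23 + 1.1·45 = 72.5; e = 74.8 − 72.5 = 2.3
x=50: ŷ = 23 + 1.1·50 = 78; e = 78.6 − 78 = 0.6
x=55: ŷ = 23 + 1.1·55 = 83.5; e = 82.8 − 83.5 = -0.7
x=60: ŷ = 23 + 1.1·60 = 89; e = 90.8 − 89 = 1.8
x=65: ŷ = 23 + 1.1·65 = 94.5; e = 95.1 − 94.5 = 0.6
x=70: ŷ = 23 + 1.1·70 = 100; e = 98.4 − 100 = -1.6
x=75: ŷ = 23 + 1.1·75 = 105.5; e = 105.1 − 105.5 = -0.4
x=80: ŷ = 23 + 1.1·80 = 111; e = 111.1 − 111 = 0.1
SSE = 7.29 + 5.29 + 0.36 + 0.49 + 3.24 + 0.36 + 2.56 + 0.16 + 0.01 = 19.76
s = √(19.76/7) = 1.68014
e/s = -0.4 / 1.68014 = -0.238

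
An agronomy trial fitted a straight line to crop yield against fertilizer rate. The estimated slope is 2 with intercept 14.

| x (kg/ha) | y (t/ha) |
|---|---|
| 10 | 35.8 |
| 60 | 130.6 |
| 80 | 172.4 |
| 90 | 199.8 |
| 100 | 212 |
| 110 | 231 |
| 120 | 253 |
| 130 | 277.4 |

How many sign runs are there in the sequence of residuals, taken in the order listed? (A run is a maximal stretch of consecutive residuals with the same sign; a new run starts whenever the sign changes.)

5 runs

x=10: ŷ = 14 + 2·10 = 34; r = 35.8 − 34 = 1.8
x=60: ŷ = 14 + 2·60 = 134; r = 130.6 − 134 = -3.4
x=80: ŷ = 14 + 2·80 = 174; r = 172.4 − 174 = -1.6
x=90: ŷ = 14 + 2·90 = 194; r = 199.8 − 194 = 5.8
x=100: ŷ = 14 + 2·100 = 214; r = 212 − 214 = -2
x=110: ŷ = 14 + 2·110 = 234; r = 231 − 234 = -3
x=120: ŷ = 14 + 2·120 = 254; r = 253 − 254 = -1
x=130: ŷ = 14 + 2·130 = 274; r = 277.4 − 274 = 3.4
Signs: + − − + − − − +
Runs: +×1, −×2, +×1, −×3, +×1 → 5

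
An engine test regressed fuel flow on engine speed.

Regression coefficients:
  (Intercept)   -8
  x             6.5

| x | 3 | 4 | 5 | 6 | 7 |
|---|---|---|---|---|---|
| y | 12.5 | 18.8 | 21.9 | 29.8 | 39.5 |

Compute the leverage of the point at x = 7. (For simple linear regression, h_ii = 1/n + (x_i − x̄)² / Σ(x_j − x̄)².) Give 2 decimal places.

h = 0.60

x̄ = (3 + 4 + 5 + 6 + 7)/5 = 5
Σ(x − x̄)² = 4 + 1 + 0 + 1 + 4 = 10
h = 1/5 + (2)²/10 = 0.2 + 0.4 = 0.60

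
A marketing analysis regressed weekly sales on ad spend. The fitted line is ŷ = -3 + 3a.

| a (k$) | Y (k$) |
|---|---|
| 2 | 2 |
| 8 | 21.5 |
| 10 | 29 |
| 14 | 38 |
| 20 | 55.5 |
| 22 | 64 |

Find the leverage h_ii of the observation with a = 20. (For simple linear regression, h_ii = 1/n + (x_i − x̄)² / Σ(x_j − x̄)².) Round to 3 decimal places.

ā = (2 + 8 + 10 + 14 + 20 + 22)/6 = 12.6667
Σ(a − ā)² = 113.778 + 21.7778 + 7.11111 + 1.77778 + 53.7778 + 87.1111 = 285.333
h = 1/6 + (7.33333)²/285.333 = 0.166667 + 0.188474 = 0.355

h = 0.355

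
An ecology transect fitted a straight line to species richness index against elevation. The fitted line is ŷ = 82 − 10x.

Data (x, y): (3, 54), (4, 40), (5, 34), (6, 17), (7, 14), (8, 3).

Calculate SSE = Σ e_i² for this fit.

x=3: ŷ = 82 − 10·3 = 52; e = 54 − 52 = 2
x=4: ŷ = 82 − 10·4 = 42; e = 40 − 42 = -2
x=5: ŷ = 82 − 10·5 = 32; e = 34 − 32 = 2
x=6: ŷ = 82 − 10·6 = 22; e = 17 − 22 = -5
x=7: ŷ = 82 − 10·7 = 12; e = 14 − 12 = 2
x=8: ŷ = 82 − 10·8 = 2; e = 3 − 2 = 1
SSE = 4 + 4 + 4 + 25 + 4 + 1 = 42

SSE = 42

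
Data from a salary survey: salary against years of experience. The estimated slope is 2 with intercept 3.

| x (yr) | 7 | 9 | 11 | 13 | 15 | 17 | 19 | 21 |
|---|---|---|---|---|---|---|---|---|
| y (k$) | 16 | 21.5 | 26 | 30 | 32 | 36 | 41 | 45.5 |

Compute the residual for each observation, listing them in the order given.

-1, 0.5, 1, 1, -1, -1, 0, 0.5

x=7: ŷ = 3 + 2·7 = 17; r = 16 − 17 = -1
x=9: ŷ = 3 + 2·9 = 21; r = 21.5 − 21 = 0.5
x=11: ŷ = 3 + 2·11 = 25; r = 26 − 25 = 1
x=13: ŷ = 3 + 2·13 = 29; r = 30 − 29 = 1
x=15: ŷ = 3 + 2·15 = 33; r = 32 − 33 = -1
x=17: ŷ = 3 + 2·17 = 37; r = 36 − 37 = -1
x=19: ŷ = 3 + 2·19 = 41; r = 41 − 41 = 0
x=21: ŷ = 3 + 2·21 = 45; r = 45.5 − 45 = 0.5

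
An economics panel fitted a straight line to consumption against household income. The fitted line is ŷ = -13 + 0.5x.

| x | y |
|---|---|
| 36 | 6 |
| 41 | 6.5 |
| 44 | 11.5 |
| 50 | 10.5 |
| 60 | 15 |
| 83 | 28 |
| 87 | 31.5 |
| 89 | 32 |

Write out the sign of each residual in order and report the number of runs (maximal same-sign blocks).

x=36: ŷ = -13 + 0.5·36 = 5; r = 6 − 5 = 1
x=41: ŷ = -13 + 0.5·41 = 7.5; r = 6.5 − 7.5 = -1
x=44: ŷ = -13 + 0.5·44 = 9; r = 11.5 − 9 = 2.5
x=50: ŷ = -13 + 0.5·50 = 12; r = 10.5 − 12 = -1.5
x=60: ŷ = -13 + 0.5·60 = 17; r = 15 − 17 = -2
x=83: ŷ = -13 + 0.5·83 = 28.5; r = 28 − 28.5 = -0.5
x=87: ŷ = -13 + 0.5·87 = 30.5; r = 31.5 − 30.5 = 1
x=89: ŷ = -13 + 0.5·89 = 31.5; r = 32 − 31.5 = 0.5
Signs: + − + − − − + +
Runs: +×1, −×1, +×1, −×3, +×2 → 5

5 runs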